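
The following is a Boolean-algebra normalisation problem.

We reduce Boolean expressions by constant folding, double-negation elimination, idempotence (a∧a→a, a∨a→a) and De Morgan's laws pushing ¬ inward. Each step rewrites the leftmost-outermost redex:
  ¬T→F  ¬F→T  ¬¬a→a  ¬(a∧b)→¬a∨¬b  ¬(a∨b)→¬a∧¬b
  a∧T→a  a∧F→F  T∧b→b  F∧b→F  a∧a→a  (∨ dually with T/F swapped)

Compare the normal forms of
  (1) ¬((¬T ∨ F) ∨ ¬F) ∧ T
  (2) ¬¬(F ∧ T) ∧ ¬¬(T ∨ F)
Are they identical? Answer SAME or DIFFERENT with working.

Answer: SAME — A ⇓ F, B ⇓ F

Working:
Term A:
  start: ¬((¬T ∨ F) ∨ ¬F) ∧ T
  step 1: ¬((¬T ∨ F) ∨ ¬F)
  step 2: ¬(¬T ∨ F) ∧ ¬¬F
  step 3: (¬¬T ∧ ¬F) ∧ ¬¬F
  step 4: (T ∧ ¬F) ∧ ¬¬F
  step 5: ¬F ∧ ¬¬F
  step 6: T ∧ ¬¬F
  step 7: ¬¬F
  step 8: F

Term B:
  start: ¬¬(F ∧ T) ∧ ¬¬(T ∨ F)
  step 1: (F ∧ T) ∧ ¬¬(T ∨ F)
  step 2: F ∧ ¬¬(T ∨ F)
  step 3: F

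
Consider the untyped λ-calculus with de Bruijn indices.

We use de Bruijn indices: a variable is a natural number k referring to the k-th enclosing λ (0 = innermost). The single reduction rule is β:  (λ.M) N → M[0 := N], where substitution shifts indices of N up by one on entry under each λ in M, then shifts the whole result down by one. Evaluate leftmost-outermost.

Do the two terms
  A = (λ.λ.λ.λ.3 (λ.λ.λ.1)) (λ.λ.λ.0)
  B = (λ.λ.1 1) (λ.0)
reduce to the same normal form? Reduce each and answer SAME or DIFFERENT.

Term A:
  start: (λ.λ.λ.λ.3 (λ.λ.λ.1)) (λ.λ.λ.0)
  step 1: λ.λ.λ.(λ.λ.λ.0) (λ.λ.λ.1)
  step 2: λ.λ.λ.λ.λ.0

Term B:
  start: (λ.λ.1 1) (λ.0)
  step 1: λ.(λ.0) (λ.0)
  step 2: λ.λ.0

Answer: DIFFERENT — A ⇓ λ.λ.λ.λ.λ.0, B ⇓ λ.λ.0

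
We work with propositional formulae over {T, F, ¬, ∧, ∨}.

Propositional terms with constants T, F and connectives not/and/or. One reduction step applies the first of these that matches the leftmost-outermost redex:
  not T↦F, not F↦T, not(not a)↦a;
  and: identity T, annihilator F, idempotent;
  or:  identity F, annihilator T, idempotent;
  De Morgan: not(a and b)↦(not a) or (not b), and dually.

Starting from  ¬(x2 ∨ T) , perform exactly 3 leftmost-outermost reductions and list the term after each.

Answer: after 3 steps: F

Reduction:
  start: ¬(x2 ∨ T)
  [1] ¬x2 ∧ ¬T
  [2] ¬x2 ∧ F
  [3] F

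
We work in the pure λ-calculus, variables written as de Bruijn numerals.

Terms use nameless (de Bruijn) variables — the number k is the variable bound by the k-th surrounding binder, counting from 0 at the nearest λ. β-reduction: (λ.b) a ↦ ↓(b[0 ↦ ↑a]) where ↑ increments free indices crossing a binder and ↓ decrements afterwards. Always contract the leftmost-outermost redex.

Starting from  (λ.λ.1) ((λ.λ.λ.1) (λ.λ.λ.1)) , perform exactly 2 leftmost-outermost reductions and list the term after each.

  start: (λ.λ.1) ((λ.λ.λ.1) (λ.λ.λ.1))
  [1] λ.(λ.λ.λ.1) (λ.λ.λ.1)
  [2] λ.λ.λ.1

Answer: after 2 steps: λ.λ.λ.1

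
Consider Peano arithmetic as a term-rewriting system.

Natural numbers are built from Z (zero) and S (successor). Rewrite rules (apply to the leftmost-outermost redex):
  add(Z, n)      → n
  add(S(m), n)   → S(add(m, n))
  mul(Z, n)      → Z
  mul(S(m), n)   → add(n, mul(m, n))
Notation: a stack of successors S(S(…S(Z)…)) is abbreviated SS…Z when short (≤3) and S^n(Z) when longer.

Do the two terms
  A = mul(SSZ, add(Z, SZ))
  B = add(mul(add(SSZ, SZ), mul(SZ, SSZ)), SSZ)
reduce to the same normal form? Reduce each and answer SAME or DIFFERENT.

Term A:
  start: mul(SSZ, add(Z, SZ))
  →1  add(add(Z, SZ), mul(SZ, add(Z, SZ)))
  →2  add(SZ, mul(SZ, add(Z, SZ)))
  →3  S(add(Z, mul(SZ, add(Z, SZ))))
  →4  S(mul(SZ, add(Z, SZ)))
  →5  S(add(add(Z, SZ), mul(Z, add(Z, SZ))))
  →6  S(add(SZ, mul(Z, add(Z, SZ))))
  →7  S(S(add(Z, mul(Z, add(Z, SZ)))))
  →8  S(S(mul(Z, add(Z, SZ))))
  →9  SSZ

Term B:
  start: add(mul(add(SSZ, SZ), mul(SZ, SSZ)), SSZ)
  →1  add(mul(S(add(SZ, SZ)), mul(SZ, SSZ)), SSZ)
  →2  add(add(mul(SZ, SSZ), mul(add(SZ, SZ), mul(SZ, SSZ))), SSZ)
  →3  add(add(add(SSZ, mul(Z, SSZ)), mul(add(SZ, SZ), mul(SZ, SSZ))), SSZ)
  →4  add(add(S(add(SZ, mul(Z, SSZ))), mul(add(SZ, SZ), mul(SZ, SSZ))), SSZ)
  →5  add(S(add(add(SZ, mul(Z, SSZ)), mul(add(SZ, SZ), mul(SZ, SSZ)))), SSZ)
  →6  S(add(add(add(SZ, mul(Z, SSZ)), mul(add(SZ, SZ), mul(SZ, SSZ))), SSZ))
  →7  S(add(add(S(add(Z, mul(Z, SSZ))), mul(add(SZ, SZ), mul(SZ, SSZ))), SSZ))
  →8  S(add(S(add(add(Z, mul(Z, SSZ)), mul(add(SZ, SZ), mul(SZ, SSZ)))), SSZ))
  →9  S(S(add(add(add(Z, mul(Z, SSZ)), mul(add(SZ, SZ), mul(SZ, SSZ))), SSZ)))
  →10  S(S(add(add(mul(Z, SSZ), mul(add(SZ, SZ), mul(SZ, SSZ))), SSZ)))
  →11  S(S(add(add(Z, mul(add(SZ, SZ), mul(SZ, SSZ))), SSZ)))
  →12  S(S(add(mul(add(SZ, SZ), mul(SZ, SSZ)), SSZ)))
  →13  S(S(add(mul(S(add(Z, SZ)), mul(SZ, SSZ)), SSZ)))
  →14  S(S(add(add(mul(SZ, SSZ), mul(add(Z, SZ), mul(SZ, SSZ))), SSZ)))
  →15  S(S(add(add(add(SSZ, mul(Z, SSZ)), mul(add(Z, SZ), mul(SZ, SSZ))), SSZ)))
  →16  S(S(add(add(S(add(SZ, mul(Z, SSZ))), mul(add(Z, SZ), mul(SZ, SSZ))), SSZ)))
  →17  S(S(add(S(add(add(SZ, mul(Z, SSZ)), mul(add(Z, SZ), mul(SZ, SSZ)))), SSZ)))
  →18  S(S(S(add(add(add(SZ, mul(Z, SSZ)), mul(add(Z, SZ), mul(SZ, SSZ))), SSZ))))
  →19  S(S(S(add(add(S(add(Z, mul(Z, SSZ))), mul(add(Z, SZ), mul(SZ, SSZ))), SSZ))))
  →20  S(S(S(add(S(add(add(Z, mul(Z, SSZ)), mul(add(Z, SZ), mul(SZ, SSZ)))), SSZ))))
  →21  S(S(S(S(add(add(add(Z, mul(Z, SSZ)), mul(add(Z, SZ), mul(SZ, SSZ))), SSZ)))))
  →22  S(S(S(S(add(add(mul(Z, SSZ), mul(add(Z, SZ), mul(SZ, SSZ))), SSZ)))))
  →23  S(S(S(S(add(add(Z, mul(add(Z, SZ), mul(SZ, SSZ))), SSZ)))))
  →24  S(S(S(S(add(mul(add(Z, SZ), mul(SZ, SSZ)), SSZ)))))
  →25  S(S(S(S(add(mul(SZ, mul(SZ, SSZ)), SSZ)))))
  →26  S(S(S(S(add(add(mul(SZ, SSZ), mul(Z, mul(SZ, SSZ))), SSZ)))))
  →27  S(S(S(S(add(add(add(SSZ, mul(Z, SSZ)), mul(Z, mul(SZ, SSZ))), SSZ)))))
  →28  S(S(S(S(add(add(S(add(SZ, mul(Z, SSZ))), mul(Z, mul(SZ, SSZ))), SSZ)))))
  →29  S(S(S(S(add(S(add(add(SZ, mul(Z, SSZ)), mul(Z, mul(SZ, SSZ)))), SSZ)))))
  →30  S(S(S(S(S(add(add(add(SZ, mul(Z, SSZ)), mul(Z, mul(SZ, SSZ))), SSZ))))))
  →31  S(S(S(S(S(add(add(S(add(Z, mul(Z, SSZ))), mul(Z, mul(SZ, SSZ))), SSZ))))))
  →32  S(S(S(S(S(add(S(add(add(Z, mul(Z, SSZ)), mul(Z, mul(SZ, SSZ)))), SSZ))))))
  →33  S(S(S(S(S(S(add(add(add(Z, mul(Z, SSZ)), mul(Z, mul(SZ, SSZ))), SSZ)))))))
  →34  S(S(S(S(S(S(add(add(mul(Z, SSZ), mul(Z, mul(SZ, SSZ))), SSZ)))))))
  →35  S(S(S(S(S(S(add(add(Z, mul(Z, mul(SZ, SSZ))), SSZ)))))))
  →36  S(S(S(S(S(S(add(mul(Z, mul(SZ, SSZ)), SSZ)))))))
  →37  S(S(S(S(S(S(add(Z, SSZ)))))))
  →38  S^8(Z)

Answer: DIFFERENT — A ⇓ SSZ, B ⇓ S^8(Z)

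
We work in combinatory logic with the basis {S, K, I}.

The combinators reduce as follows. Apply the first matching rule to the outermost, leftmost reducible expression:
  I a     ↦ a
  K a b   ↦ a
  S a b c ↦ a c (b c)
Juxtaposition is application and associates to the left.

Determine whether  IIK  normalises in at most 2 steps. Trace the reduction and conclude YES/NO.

Answer: YES — reaches normal form K in 2 ≤ 2 steps

Reduction:
  start: IIK
  step 1: IK
  step 2: K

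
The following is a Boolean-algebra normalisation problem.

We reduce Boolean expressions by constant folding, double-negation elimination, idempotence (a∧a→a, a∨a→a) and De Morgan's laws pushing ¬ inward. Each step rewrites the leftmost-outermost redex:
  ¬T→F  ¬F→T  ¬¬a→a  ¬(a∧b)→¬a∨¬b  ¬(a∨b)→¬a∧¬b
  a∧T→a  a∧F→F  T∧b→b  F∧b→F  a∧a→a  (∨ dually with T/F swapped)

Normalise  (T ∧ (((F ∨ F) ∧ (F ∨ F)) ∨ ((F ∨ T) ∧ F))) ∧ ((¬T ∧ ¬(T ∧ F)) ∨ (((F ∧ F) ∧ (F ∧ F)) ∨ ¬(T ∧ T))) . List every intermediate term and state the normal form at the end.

  start: (T ∧ (((F ∨ F) ∧ (F ∨ F)) ∨ ((F ∨ T) ∧ F))) ∧ ((¬T ∧ ¬(T ∧ F)) ∨ (((F ∧ F) ∧ (F ∧ F)) ∨ ¬(T ∧ T)))
  step 1: (((F ∨ F) ∧ (F ∨ F)) ∨ ((F ∨ T) ∧ F)) ∧ ((¬T ∧ ¬(T ∧ F)) ∨ (((F ∧ F) ∧ (F ∧ F)) ∨ ¬(T ∧ T)))
  step 2: ((F ∨ F) ∨ ((F ∨ T) ∧ F)) ∧ ((¬T ∧ ¬(T ∧ F)) ∨ (((F ∧ F) ∧ (F ∧ F)) ∨ ¬(T ∧ T)))
  step 3: (F ∨ ((F ∨ T) ∧ F)) ∧ ((¬T ∧ ¬(T ∧ F)) ∨ (((F ∧ F) ∧ (F ∧ F)) ∨ ¬(T ∧ T)))
  step 4: ((F ∨ T) ∧ F) ∧ ((¬T ∧ ¬(T ∧ F)) ∨ (((F ∧ F) ∧ (F ∧ F)) ∨ ¬(T ∧ T)))
  step 5: F ∧ ((¬T ∧ ¬(T ∧ F)) ∨ (((F ∧ F) ∧ (F ∧ F)) ∨ ¬(T ∧ T)))
  step 6: F

Answer: normal form = F  (in 6 steps)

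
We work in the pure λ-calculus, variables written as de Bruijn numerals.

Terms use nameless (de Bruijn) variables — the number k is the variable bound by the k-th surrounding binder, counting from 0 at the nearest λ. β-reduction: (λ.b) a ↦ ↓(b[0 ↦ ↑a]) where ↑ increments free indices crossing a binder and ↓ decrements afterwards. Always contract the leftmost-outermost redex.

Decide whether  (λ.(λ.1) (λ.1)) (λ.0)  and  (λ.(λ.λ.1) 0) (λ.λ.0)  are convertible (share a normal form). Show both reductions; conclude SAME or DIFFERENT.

Term A:
  start: (λ.(λ.1) (λ.1)) (λ.0)
  →1  (λ.λ.0) (λ.λ.0)
  →2  λ.0

Term B:
  start: (λ.(λ.λ.1) 0) (λ.λ.0)
  →1  (λ.λ.1) (λ.λ.0)
  →2  λ.λ.λ.0

Answer: DIFFERENT — A ⇓ λ.0, B ⇓ λ.λ.λ.0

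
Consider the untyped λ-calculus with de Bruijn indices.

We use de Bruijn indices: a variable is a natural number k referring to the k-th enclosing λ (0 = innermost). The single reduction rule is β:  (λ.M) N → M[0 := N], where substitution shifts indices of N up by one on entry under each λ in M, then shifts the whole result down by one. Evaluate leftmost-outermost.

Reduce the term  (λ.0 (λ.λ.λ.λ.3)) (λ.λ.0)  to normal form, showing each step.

Answer: normal form = λ.0  (in 2 steps)

Working:
  start: (λ.0 (λ.λ.λ.λ.3)) (λ.λ.0)
  →1  (λ.λ.0) (λ.λ.λ.λ.3)
  →2  λ.0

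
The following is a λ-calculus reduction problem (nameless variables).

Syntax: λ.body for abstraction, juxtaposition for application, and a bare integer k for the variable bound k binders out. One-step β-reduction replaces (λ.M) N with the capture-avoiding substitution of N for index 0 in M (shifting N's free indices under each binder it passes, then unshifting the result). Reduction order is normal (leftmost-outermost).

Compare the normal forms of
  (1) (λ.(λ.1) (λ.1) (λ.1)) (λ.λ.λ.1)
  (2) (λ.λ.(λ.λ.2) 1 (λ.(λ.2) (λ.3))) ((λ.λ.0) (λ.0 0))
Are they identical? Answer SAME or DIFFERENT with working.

Answer: DIFFERENT — A ⇓ λ.λ.1, B ⇓ λ.0

Reduction:
Term A:
  start: (λ.(λ.1) (λ.1) (λ.1)) (λ.λ.λ.1)
  [1] (λ.λ.λ.λ.1) (λ.λ.λ.λ.1) (λ.λ.λ.λ.1)
  [2] (λ.λ.λ.1) (λ.λ.λ.λ.1)
  [3] λ.λ.1

Term B:
  start: (λ.λ.(λ.λ.2) 1 (λ.(λ.2) (λ.3))) ((λ.λ.0) (λ.0 0))
  [1] λ.(λ.λ.2) ((λ.λ.0) (λ.0 0)) (λ.(λ.2) (λ.(λ.λ.0) (λ.0 0)))
  [2] λ.(λ.1) (λ.(λ.2) (λ.(λ.λ.0) (λ.0 0)))
  [3] λ.0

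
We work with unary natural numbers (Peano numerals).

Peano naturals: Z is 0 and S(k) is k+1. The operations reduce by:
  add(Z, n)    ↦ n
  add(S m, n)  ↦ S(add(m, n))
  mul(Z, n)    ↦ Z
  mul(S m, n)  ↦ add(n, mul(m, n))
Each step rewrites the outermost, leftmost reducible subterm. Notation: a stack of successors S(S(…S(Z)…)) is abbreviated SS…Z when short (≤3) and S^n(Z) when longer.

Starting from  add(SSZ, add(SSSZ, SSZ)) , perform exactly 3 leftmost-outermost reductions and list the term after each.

Answer: after 3 steps: S(S(add(SSSZ, SSZ)))

Working:
  start: add(SSZ, add(SSSZ, SSZ))
  step 1: S(add(SZ, add(SSSZ, SSZ)))
  step 2: S(S(add(Z, add(SSSZ, SSZ))))
  step 3: S(S(add(SSSZ, SSZ)))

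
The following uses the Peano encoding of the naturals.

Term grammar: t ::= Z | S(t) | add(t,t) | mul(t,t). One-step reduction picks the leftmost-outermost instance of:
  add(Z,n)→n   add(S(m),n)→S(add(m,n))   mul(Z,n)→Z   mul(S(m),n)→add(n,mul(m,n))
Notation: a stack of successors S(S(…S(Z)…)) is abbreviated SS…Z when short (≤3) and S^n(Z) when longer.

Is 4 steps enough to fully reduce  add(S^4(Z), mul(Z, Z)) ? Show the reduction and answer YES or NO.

  start: add(S^4(Z), mul(Z, Z))
  [1] S(add(SSSZ, mul(Z, Z)))
  [2] S(S(add(SSZ, mul(Z, Z))))
  [3] S(S(S(add(SZ, mul(Z, Z)))))
  [4] S(S(S(S(add(Z, mul(Z, Z))))))

Answer: NO — after 4 steps the term is S(S(S(S(add(Z, mul(Z, Z)))))), not yet normal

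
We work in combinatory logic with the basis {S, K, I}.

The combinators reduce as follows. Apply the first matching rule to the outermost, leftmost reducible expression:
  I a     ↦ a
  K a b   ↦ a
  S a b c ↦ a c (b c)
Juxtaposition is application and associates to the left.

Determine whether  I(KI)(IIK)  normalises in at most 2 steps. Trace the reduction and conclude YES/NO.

Answer: YES — reaches normal form I in 2 ≤ 2 steps

Reduction:
  start: I(KI)(IIK)
  step 1: KI(IIK)
  step 2: I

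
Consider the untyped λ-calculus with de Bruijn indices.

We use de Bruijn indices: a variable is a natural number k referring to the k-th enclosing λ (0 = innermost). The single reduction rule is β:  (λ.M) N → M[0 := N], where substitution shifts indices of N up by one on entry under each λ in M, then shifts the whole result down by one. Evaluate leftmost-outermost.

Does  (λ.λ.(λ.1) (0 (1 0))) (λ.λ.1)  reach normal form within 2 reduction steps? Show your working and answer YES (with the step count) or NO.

  start: (λ.λ.(λ.1) (0 (1 0))) (λ.λ.1)
  →1  λ.(λ.1) (0 ((λ.λ.1) 0))
  →2  λ.0

Answer: YES — reaches normal form λ.0 in 2 ≤ 2 steps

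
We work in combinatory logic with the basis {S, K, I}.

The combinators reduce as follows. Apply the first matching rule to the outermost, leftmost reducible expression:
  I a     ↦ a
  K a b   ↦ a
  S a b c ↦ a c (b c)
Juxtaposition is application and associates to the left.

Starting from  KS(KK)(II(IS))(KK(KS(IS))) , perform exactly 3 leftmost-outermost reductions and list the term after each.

Answer: after 3 steps: S(IS)(KK(KS(IS)))

Working:
  start: KS(KK)(II(IS))(KK(KS(IS)))
  step 1: S(II(IS))(KK(KS(IS)))
  step 2: S(I(IS))(KK(KS(IS)))
  step 3: S(IS)(KK(KS(IS)))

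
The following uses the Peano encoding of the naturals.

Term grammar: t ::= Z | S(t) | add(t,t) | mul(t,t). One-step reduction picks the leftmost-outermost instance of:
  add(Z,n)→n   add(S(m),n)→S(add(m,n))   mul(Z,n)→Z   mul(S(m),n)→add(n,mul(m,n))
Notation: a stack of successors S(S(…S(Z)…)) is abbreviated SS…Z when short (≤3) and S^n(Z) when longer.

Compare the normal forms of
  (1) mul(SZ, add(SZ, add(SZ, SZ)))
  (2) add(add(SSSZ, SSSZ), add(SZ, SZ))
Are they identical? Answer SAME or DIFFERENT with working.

Answer: DIFFERENT — A ⇓ SSSZ, B ⇓ S^8(Z)

Reduction:
Term A:
  start: mul(SZ, add(SZ, add(SZ, SZ)))
  [1] add(add(SZ, add(SZ, SZ)), mul(Z, add(SZ, add(SZ, SZ))))
  [2] add(S(add(Z, add(SZ, SZ))), mul(Z, add(SZ, add(SZ, SZ))))
  [3] S(add(add(Z, add(SZ, SZ)), mul(Z, add(SZ, add(SZ, SZ)))))
  [4] S(add(add(SZ, SZ), mul(Z, add(SZ, add(SZ, SZ)))))
  [5] S(add(S(add(Z, SZ)), mul(Z, add(SZ, add(SZ, SZ)))))
  [6] S(S(add(add(Z, SZ), mul(Z, add(SZ, add(SZ, SZ))))))
  [7] S(S(add(SZ, mul(Z, add(SZ, add(SZ, SZ))))))
  [8] S(S(S(add(Z, mul(Z, add(SZ, add(SZ, SZ)))))))
  [9] S(S(S(mul(Z, add(SZ, add(SZ, SZ))))))
  [10] SSSZ

Term B:
  start: add(add(SSSZ, SSSZ), add(SZ, SZ))
  [1] add(S(add(SSZ, SSSZ)), add(SZ, SZ))
  [2] S(add(add(SSZ, SSSZ), add(SZ, SZ)))
  [3] S(add(S(add(SZ, SSSZ)), add(SZ, SZ)))
  [4] S(S(add(add(SZ, SSSZ), add(SZ, SZ))))
  [5] S(S(add(S(add(Z, SSSZ)), add(SZ, SZ))))
  [6] S(S(S(add(add(Z, SSSZ), add(SZ, SZ)))))
  [7] S(S(S(add(SSSZ, add(SZ, SZ)))))
  [8] S(S(S(S(add(SSZ, add(SZ, SZ))))))
  [9] S(S(S(S(S(add(SZ, add(SZ, SZ)))))))
  [10] S(S(S(S(S(S(add(Z, add(SZ, SZ))))))))
  [11] S(S(S(S(S(S(add(SZ, SZ)))))))
  [12] S(S(S(S(S(S(S(add(Z, SZ))))))))
  [13] S^8(Z)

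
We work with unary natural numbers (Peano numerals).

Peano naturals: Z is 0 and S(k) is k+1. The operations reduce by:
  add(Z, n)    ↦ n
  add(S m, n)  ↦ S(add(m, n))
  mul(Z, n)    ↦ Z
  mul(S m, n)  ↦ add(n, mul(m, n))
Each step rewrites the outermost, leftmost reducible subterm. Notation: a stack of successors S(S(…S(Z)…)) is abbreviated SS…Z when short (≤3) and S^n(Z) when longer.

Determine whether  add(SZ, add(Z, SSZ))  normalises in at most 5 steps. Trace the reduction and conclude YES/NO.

  start: add(SZ, add(Z, SSZ))
  →1  S(add(Z, add(Z, SSZ)))
  →2  S(add(Z, SSZ))
  →3  SSSZ

Answer: YES — reaches normal form SSSZ in 3 ≤ 5 steps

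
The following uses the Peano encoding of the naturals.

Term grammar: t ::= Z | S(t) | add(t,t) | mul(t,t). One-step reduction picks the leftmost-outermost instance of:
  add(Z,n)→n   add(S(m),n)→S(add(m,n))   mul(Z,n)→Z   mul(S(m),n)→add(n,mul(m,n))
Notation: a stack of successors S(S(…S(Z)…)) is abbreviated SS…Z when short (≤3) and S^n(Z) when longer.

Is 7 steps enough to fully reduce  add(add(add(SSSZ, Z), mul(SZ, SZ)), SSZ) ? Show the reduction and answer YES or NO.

  start: add(add(add(SSSZ, Z), mul(SZ, SZ)), SSZ)
  [1] add(add(S(add(SSZ, Z)), mul(SZ, SZ)), SSZ)
  [2] add(S(add(add(SSZ, Z), mul(SZ, SZ))), SSZ)
  [3] S(add(add(add(SSZ, Z), mul(SZ, SZ)), SSZ))
  [4] S(add(add(S(add(SZ, Z)), mul(SZ, SZ)), SSZ))
  [5] S(add(S(add(add(SZ, Z), mul(SZ, SZ))), SSZ))
  [6] S(S(add(add(add(SZ, Z), mul(SZ, SZ)), SSZ)))
  [7] S(S(add(add(S(add(Z, Z)), mul(SZ, SZ)), SSZ)))

Answer: NO — after 7 steps the term is S(S(add(add(S(add(Z, Z)), mul(SZ, SZ)), SSZ))), not yet normal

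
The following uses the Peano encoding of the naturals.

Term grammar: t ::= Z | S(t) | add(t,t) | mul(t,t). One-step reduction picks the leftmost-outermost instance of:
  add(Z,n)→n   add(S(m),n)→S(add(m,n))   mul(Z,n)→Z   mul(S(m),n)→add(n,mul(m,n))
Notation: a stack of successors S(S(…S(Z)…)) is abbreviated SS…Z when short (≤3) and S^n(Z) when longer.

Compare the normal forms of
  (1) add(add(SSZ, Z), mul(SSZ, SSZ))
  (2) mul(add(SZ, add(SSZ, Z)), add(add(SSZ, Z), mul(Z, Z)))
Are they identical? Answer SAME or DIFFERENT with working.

Answer: SAME — A ⇓ S^6(Z), B ⇓ S^6(Z)

Working:
Term A:
  start: add(add(SSZ, Z), mul(SSZ, SSZ))
  [1] add(S(add(SZ, Z)), mul(SSZ, SSZ))
  [2] S(add(add(SZ, Z), mul(SSZ, SSZ)))
  [3] S(add(S(add(Z, Z)), mul(SSZ, SSZ)))
  [4] S(S(add(add(Z, Z), mul(SSZ, SSZ))))
  [5] S(S(add(Z, mul(SSZ, SSZ))))
  [6] S(S(mul(SSZ, SSZ)))
  [7] S(S(add(SSZ, mul(SZ, SSZ))))
  [8] S(S(S(add(SZ, mul(SZ, SSZ)))))
  [9] S(S(S(S(add(Z, mul(SZ, SSZ))))))
  [10] S(S(S(S(mul(SZ, SSZ)))))
  [11] S(S(S(S(add(SSZ, mul(Z, SSZ))))))
  [12] S(S(S(S(S(add(SZ, mul(Z, SSZ)))))))
  [13] S(S(S(S(S(S(add(Z, mul(Z, SSZ))))))))
  [14] S(S(S(S(S(S(mul(Z, SSZ)))))))
  [15] S^6(Z)

Term B:
  start: mul(add(SZ, add(SSZ, Z)), add(add(SSZ, Z), mul(Z, Z)))
  [1] mul(S(add(Z, add(SSZ, Z))), add(add(SSZ, Z), mul(Z, Z)))
  [2] add(add(add(SSZ, Z), mul(Z, Z)), mul(add(Z, add(SSZ, Z)), add(add(SSZ, Z), mul(Z, Z))))
  [3] add(add(S(add(SZ, Z)), mul(Z, Z)), mul(add(Z, add(SSZ, Z)), add(add(SSZ, Z), mul(Z, Z))))
  [4] add(S(add(add(SZ, Z), mul(Z, Z))), mul(add(Z, add(SSZ, Z)), add(add(SSZ, Z), mul(Z, Z))))
  [5] S(add(add(add(SZ, Z), mul(Z, Z)), mul(add(Z, add(SSZ, Z)), add(add(SSZ, Z), mul(Z, Z)))))
  [6] S(add(add(S(add(Z, Z)), mul(Z, Z)), mul(add(Z, add(SSZ, Z)), add(add(SSZ, Z), mul(Z, Z)))))
  [7] S(add(S(add(add(Z, Z), mul(Z, Z))), mul(add(Z, add(SSZ, Z)), add(add(SSZ, Z), mul(Z, Z)))))
  [8] S(S(add(add(add(Z, Z), mul(Z, Z)), mul(add(Z, add(SSZ, Z)), add(add(SSZ, Z), mul(Z, Z))))))
  [9] S(S(add(add(Z, mul(Z, Z)), mul(add(Z, add(SSZ, Z)), add(add(SSZ, Z), mul(Z, Z))))))
  [10] S(S(add(mul(Z, Z), mul(add(Z, add(SSZ, Z)), add(add(SSZ, Z), mul(Z, Z))))))
  [11] S(S(add(Z, mul(add(Z, add(SSZ, Z)), add(add(SSZ, Z), mul(Z, Z))))))
  [12] S(S(mul(add(Z, add(SSZ, Z)), add(add(SSZ, Z), mul(Z, Z)))))
  [13] S(S(mul(add(SSZ, Z), add(add(SSZ, Z), mul(Z, Z)))))
  [14] S(S(mul(S(add(SZ, Z)), add(add(SSZ, Z), mul(Z, Z)))))
  [15] S(S(add(add(add(SSZ, Z), mul(Z, Z)), mul(add(SZ, Z), add(add(SSZ, Z), mul(Z, Z))))))
  [16] S(S(add(add(S(add(SZ, Z)), mul(Z, Z)), mul(add(SZ, Z), add(add(SSZ, Z), mul(Z, Z))))))
  [17] S(S(add(S(add(add(SZ, Z), mul(Z, Z))), mul(add(SZ, Z), add(add(SSZ, Z), mul(Z, Z))))))
  [18] S(S(S(add(add(add(SZ, Z), mul(Z, Z)), mul(add(SZ, Z), add(add(SSZ, Z), mul(Z, Z)))))))
  [19] S(S(S(add(add(S(add(Z, Z)), mul(Z, Z)), mul(add(SZ, Z), add(add(SSZ, Z), mul(Z, Z)))))))
  [20] S(S(S(add(S(add(add(Z, Z), mul(Z, Z))), mul(add(SZ, Z), add(add(SSZ, Z), mul(Z, Z)))))))
  [21] S(S(S(S(add(add(add(Z, Z), mul(Z, Z)), mul(add(SZ, Z), add(add(SSZ, Z), mul(Z, Z))))))))
  [22] S(S(S(S(add(add(Z, mul(Z, Z)), mul(add(SZ, Z), add(add(SSZ, Z), mul(Z, Z))))))))
  [23] S(S(S(S(add(mul(Z, Z), mul(add(SZ, Z), add(add(SSZ, Z), mul(Z, Z))))))))
  [24] S(S(S(S(add(Z, mul(add(SZ, Z), add(add(SSZ, Z), mul(Z, Z))))))))
  [25] S(S(S(S(mul(add(SZ, Z), add(add(SSZ, Z), mul(Z, Z)))))))
  [26] S(S(S(S(mul(S(add(Z, Z)), add(add(SSZ, Z), mul(Z, Z)))))))
  [27] S(S(S(S(add(add(add(SSZ, Z), mul(Z, Z)), mul(add(Z, Z), add(add(SSZ, Z), mul(Z, Z))))))))
  [28] S(S(S(S(add(add(S(add(SZ, Z)), mul(Z, Z)), mul(add(Z, Z), add(add(SSZ, Z), mul(Z, Z))))))))
  [29] S(S(S(S(add(S(add(add(SZ, Z), mul(Z, Z))), mul(add(Z, Z), add(add(SSZ, Z), mul(Z, Z))))))))
  [30] S(S(S(S(S(add(add(add(SZ, Z), mul(Z, Z)), mul(add(Z, Z), add(add(SSZ, Z), mul(Z, Z)))))))))
  [31] S(S(S(S(S(add(add(S(add(Z, Z)), mul(Z, Z)), mul(add(Z, Z), add(add(SSZ, Z), mul(Z, Z)))))))))
  [32] S(S(S(S(S(add(S(add(add(Z, Z), mul(Z, Z))), mul(add(Z, Z), add(add(SSZ, Z), mul(Z, Z)))))))))
  [33] S(S(S(S(S(S(add(add(add(Z, Z), mul(Z, Z)), mul(add(Z, Z), add(add(SSZ, Z), mul(Z, Z))))))))))
  [34] S(S(S(S(S(S(add(add(Z, mul(Z, Z)), mul(add(Z, Z), add(add(SSZ, Z), mul(Z, Z))))))))))
  [35] S(S(S(S(S(S(add(mul(Z, Z), mul(add(Z, Z), add(add(SSZ, Z), mul(Z, Z))))))))))
  [36] S(S(S(S(S(S(add(Z, mul(add(Z, Z), add(add(SSZ, Z), mul(Z, Z))))))))))
  [37] S(S(S(S(S(S(mul(add(Z, Z), add(add(SSZ, Z), mul(Z, Z)))))))))
  [38] S(S(S(S(S(S(mul(Z, add(add(SSZ, Z), mul(Z, Z)))))))))
  [39] S^6(Z)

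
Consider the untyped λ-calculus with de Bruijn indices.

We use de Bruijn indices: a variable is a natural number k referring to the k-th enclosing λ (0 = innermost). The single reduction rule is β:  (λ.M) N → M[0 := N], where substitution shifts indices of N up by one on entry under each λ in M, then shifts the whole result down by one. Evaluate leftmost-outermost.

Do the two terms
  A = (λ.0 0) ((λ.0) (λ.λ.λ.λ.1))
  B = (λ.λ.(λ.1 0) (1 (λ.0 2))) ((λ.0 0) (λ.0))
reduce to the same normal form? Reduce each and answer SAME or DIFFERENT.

Term A:
  start: (λ.0 0) ((λ.0) (λ.λ.λ.λ.1))
  step 1: (λ.0) (λ.λ.λ.λ.1) ((λ.0) (λ.λ.λ.λ.1))
  step 2: (λ.λ.λ.λ.1) ((λ.0) (λ.λ.λ.λ.1))
  step 3: λ.λ.λ.1

Term B:
  start: (λ.λ.(λ.1 0) (1 (λ.0 2))) ((λ.0 0) (λ.0))
  step 1: λ.(λ.1 0) ((λ.0 0) (λ.0) (λ.0 ((λ.0 0) (λ.0))))
  step 2: λ.0 ((λ.0 0) (λ.0) (λ.0 ((λ.0 0) (λ.0))))
  step 3: λ.0 ((λ.0) (λ.0) (λ.0 ((λ.0 0) (λ.0))))
  step 4: λ.0 ((λ.0) (λ.0 ((λ.0 0) (λ.0))))
  step 5: λ.0 (λ.0 ((λ.0 0) (λ.0)))
  step 6: λ.0 (λ.0 ((λ.0) (λ.0)))
  step 7: λ.0 (λ.0 (λ.0))

Answer: DIFFERENT — A ⇓ λ.λ.λ.1, B ⇓ λ.0 (λ.0 (λ.0))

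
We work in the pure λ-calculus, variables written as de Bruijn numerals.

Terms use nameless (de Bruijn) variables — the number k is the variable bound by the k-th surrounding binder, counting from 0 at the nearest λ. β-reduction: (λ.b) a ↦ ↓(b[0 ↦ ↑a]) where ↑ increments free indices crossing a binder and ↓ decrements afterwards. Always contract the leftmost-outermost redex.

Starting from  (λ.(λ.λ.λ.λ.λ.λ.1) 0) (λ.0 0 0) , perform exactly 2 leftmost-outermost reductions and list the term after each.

  start: (λ.(λ.λ.λ.λ.λ.λ.1) 0) (λ.0 0 0)
  step 1: (λ.λ.λ.λ.λ.λ.1) (λ.0 0 0)
  step 2: λ.λ.λ.λ.λ.1

Answer: after 2 steps: λ.λ.λ.λ.λ.1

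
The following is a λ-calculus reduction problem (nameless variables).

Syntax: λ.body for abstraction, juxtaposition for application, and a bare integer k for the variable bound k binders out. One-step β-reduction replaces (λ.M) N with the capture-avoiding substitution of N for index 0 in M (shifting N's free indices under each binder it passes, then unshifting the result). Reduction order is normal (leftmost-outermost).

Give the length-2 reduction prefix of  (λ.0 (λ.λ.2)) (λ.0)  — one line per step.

  start: (λ.0 (λ.λ.2)) (λ.0)
  [1] (λ.0) (λ.λ.λ.0)
  [2] λ.λ.λ.0

Answer: after 2 steps: λ.λ.λ.0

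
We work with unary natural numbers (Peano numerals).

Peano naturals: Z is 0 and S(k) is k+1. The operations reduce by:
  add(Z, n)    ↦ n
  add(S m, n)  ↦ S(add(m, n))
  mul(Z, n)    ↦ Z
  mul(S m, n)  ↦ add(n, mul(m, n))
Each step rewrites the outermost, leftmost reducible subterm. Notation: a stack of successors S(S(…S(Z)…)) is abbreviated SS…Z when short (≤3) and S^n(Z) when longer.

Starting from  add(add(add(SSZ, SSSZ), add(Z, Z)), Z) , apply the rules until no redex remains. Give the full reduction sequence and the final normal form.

Answer: normal form = S^5(Z)  (in 16 steps)

Working:
  start: add(add(add(SSZ, SSSZ), add(Z, Z)), Z)
  step 1: add(add(S(add(SZ, SSSZ)), add(Z, Z)), Z)
  step 2: add(S(add(add(SZ, SSSZ), add(Z, Z))), Z)
  step 3: S(add(add(add(SZ, SSSZ), add(Z, Z)), Z))
  step 4: S(add(add(S(add(Z, SSSZ)), add(Z, Z)), Z))
  step 5: S(add(S(add(add(Z, SSSZ), add(Z, Z))), Z))
  step 6: S(S(add(add(add(Z, SSSZ), add(Z, Z)), Z)))
  step 7: S(S(add(add(SSSZ, add(Z, Z)), Z)))
  step 8: S(S(add(S(add(SSZ, add(Z, Z))), Z)))
  step 9: S(S(S(add(add(SSZ, add(Z, Z)), Z))))
  step 10: S(S(S(add(S(add(SZ, add(Z, Z))), Z))))
  step 11: S(S(S(S(add(add(SZ, add(Z, Z)), Z)))))
  step 12: S(S(S(S(add(S(add(Z, add(Z, Z))), Z)))))
  step 13: S(S(S(S(S(add(add(Z, add(Z, Z)), Z))))))
  step 14: S(S(S(S(S(add(add(Z, Z), Z))))))
  step 15: S(S(S(S(S(add(Z, Z))))))
  step 16: S^5(Z)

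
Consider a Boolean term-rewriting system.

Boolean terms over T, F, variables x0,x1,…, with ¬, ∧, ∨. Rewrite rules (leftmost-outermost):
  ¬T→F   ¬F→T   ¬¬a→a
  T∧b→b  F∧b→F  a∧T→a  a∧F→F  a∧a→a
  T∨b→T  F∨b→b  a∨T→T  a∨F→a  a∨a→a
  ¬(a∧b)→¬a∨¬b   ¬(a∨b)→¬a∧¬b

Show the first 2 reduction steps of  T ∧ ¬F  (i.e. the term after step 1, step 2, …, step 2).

Answer: after 2 steps: T

Derivation:
  start: T ∧ ¬F
  step 1: ¬F
  step 2: T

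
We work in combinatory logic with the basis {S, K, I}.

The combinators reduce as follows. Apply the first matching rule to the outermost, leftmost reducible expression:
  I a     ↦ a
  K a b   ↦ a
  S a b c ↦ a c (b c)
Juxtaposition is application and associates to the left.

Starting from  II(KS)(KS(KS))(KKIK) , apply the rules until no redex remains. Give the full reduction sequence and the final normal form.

  start: II(KS)(KS(KS))(KKIK)
  [1] I(KS)(KS(KS))(KKIK)
  [2] KS(KS(KS))(KKIK)
  [3] S(KKIK)
  [4] S(KK)

Answer: normal form = S(KK)  (in 4 steps)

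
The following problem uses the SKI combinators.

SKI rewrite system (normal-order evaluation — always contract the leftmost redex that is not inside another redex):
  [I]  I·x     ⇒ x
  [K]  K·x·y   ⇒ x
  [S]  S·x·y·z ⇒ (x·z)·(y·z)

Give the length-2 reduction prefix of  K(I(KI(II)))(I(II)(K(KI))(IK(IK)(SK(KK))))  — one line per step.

  start: K(I(KI(II)))(I(II)(K(KI))(IK(IK)(SK(KK))))
  step 1: I(KI(II))
  step 2: KI(II)

Answer: after 2 steps: KI(II)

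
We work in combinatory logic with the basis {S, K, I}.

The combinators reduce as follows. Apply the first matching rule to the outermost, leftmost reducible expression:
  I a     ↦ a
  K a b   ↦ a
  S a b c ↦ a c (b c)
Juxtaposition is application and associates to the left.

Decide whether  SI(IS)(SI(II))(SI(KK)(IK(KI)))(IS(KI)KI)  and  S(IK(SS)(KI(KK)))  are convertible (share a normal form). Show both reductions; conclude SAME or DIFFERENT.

Term A:
  start: SI(IS)(SI(II))(SI(KK)(IK(KI)))(IS(KI)KI)
  step 1: I(SI(II))(IS(SI(II)))(SI(KK)(IK(KI)))(IS(KI)KI)
  step 2: SI(II)(IS(SI(II)))(SI(KK)(IK(KI)))(IS(KI)KI)
  step 3: I(IS(SI(II)))(II(IS(SI(II))))(SI(KK)(IK(KI)))(IS(KI)KI)
  step 4: IS(SI(II))(II(IS(SI(II))))(SI(KK)(IK(KI)))(IS(KI)KI)
  step 5: S(SI(II))(II(IS(SI(II))))(SI(KK)(IK(KI)))(IS(KI)KI)
  step 6: SI(II)(SI(KK)(IK(KI)))(II(IS(SI(II)))(SI(KK)(IK(KI))))(IS(KI)KI)
  step 7: I(SI(KK)(IK(KI)))(II(SI(KK)(IK(KI))))(II(IS(SI(II)))(SI(KK)(IK(KI))))(IS(KI)KI)
  step 8: SI(KK)(IK(KI))(II(SI(KK)(IK(KI))))(II(IS(SI(II)))(SI(KK)(IK(KI))))(IS(KI)KI)
  step 9: I(IK(KI))(KK(IK(KI)))(II(SI(KK)(IK(KI))))(II(IS(SI(II)))(SI(KK)(IK(KI))))(IS(KI)KI)
  step 10: IK(KI)(KK(IK(KI)))(II(SI(KK)(IK(KI))))(II(IS(SI(II)))(SI(KK)(IK(KI))))(IS(KI)KI)
  step 11: K(KI)(KK(IK(KI)))(II(SI(KK)(IK(KI))))(II(IS(SI(II)))(SI(KK)(IK(KI))))(IS(KI)KI)
  step 12: KI(II(SI(KK)(IK(KI))))(II(IS(SI(II)))(SI(KK)(IK(KI))))(IS(KI)KI)
  step 13: I(II(IS(SI(II)))(SI(KK)(IK(KI))))(IS(KI)KI)
  step 14: II(IS(SI(II)))(SI(KK)(IK(KI)))(IS(KI)KI)
  step 15: I(IS(SI(II)))(SI(KK)(IK(KI)))(IS(KI)KI)
  step 16: IS(SI(II))(SI(KK)(IK(KI)))(IS(KI)KI)
  step 17: S(SI(II))(SI(KK)(IK(KI)))(IS(KI)KI)
  step 18: SI(II)(IS(KI)KI)(SI(KK)(IK(KI))(IS(KI)KI))
  step 19: I(IS(KI)KI)(II(IS(KI)KI))(SI(KK)(IK(KI))(IS(KI)KI))
  step 20: IS(KI)KI(II(IS(KI)KI))(SI(KK)(IK(KI))(IS(KI)KI))
  step 21: S(KI)KI(II(IS(KI)KI))(SI(KK)(IK(KI))(IS(KI)KI))
  step 22: KII(KI)(II(IS(KI)KI))(SI(KK)(IK(KI))(IS(KI)KI))
  step 23: I(KI)(II(IS(KI)KI))(SI(KK)(IK(KI))(IS(KI)KI))
  step 24: KI(II(IS(KI)KI))(SI(KK)(IK(KI))(IS(KI)KI))
  step 25: I(SI(KK)(IK(KI))(IS(KI)KI))
  step 26: SI(KK)(IK(KI))(IS(KI)KI)
  step 27: I(IK(KI))(KK(IK(KI)))(IS(KI)KI)
  step 28: IK(KI)(KK(IK(KI)))(IS(KI)KI)
  step 29: K(KI)(KK(IK(KI)))(IS(KI)KI)
  step 30: KI(IS(KI)KI)
  step 31: I

Term B:
  start: S(IK(SS)(KI(KK)))
  step 1: S(K(SS)(KI(KK)))
  step 2: S(SS)

Answer: DIFFERENT — A ⇓ I, B ⇓ S(SS)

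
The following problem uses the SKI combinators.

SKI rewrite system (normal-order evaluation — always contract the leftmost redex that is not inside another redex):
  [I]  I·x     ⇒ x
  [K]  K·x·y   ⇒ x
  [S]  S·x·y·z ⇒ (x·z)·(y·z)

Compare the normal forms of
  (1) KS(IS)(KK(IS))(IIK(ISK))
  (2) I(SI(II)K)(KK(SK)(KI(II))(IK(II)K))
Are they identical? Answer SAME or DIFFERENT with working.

Term A:
  start: KS(IS)(KK(IS))(IIK(ISK))
  step 1: S(KK(IS))(IIK(ISK))
  step 2: SK(IIK(ISK))
  step 3: SK(IK(ISK))
  step 4: SK(K(ISK))
  step 5: SK(K(SK))

Term B:
  start: I(SI(II)K)(KK(SK)(KI(II))(IK(II)K))
  step 1: SI(II)K(KK(SK)(KI(II))(IK(II)K))
  step 2: IK(IIK)(KK(SK)(KI(II))(IK(II)K))
  step 3: K(IIK)(KK(SK)(KI(II))(IK(II)K))
  step 4: IIK
  step 5: IK
  step 6: K

Answer: DIFFERENT — A ⇓ SK(K(SK)), B ⇓ K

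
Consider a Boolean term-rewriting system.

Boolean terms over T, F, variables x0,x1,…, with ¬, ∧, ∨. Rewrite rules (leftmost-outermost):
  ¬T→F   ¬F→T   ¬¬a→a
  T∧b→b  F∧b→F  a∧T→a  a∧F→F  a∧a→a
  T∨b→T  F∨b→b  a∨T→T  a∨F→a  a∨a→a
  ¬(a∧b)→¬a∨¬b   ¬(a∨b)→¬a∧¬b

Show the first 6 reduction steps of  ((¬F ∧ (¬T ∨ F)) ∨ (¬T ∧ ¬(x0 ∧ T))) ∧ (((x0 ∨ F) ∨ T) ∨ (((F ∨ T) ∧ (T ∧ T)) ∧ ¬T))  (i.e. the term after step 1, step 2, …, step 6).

  start: ((¬F ∧ (¬T ∨ F)) ∨ (¬T ∧ ¬(x0 ∧ T))) ∧ (((x0 ∨ F) ∨ T) ∨ (((F ∨ T) ∧ (T ∧ T)) ∧ ¬T))
  →1  ((T ∧ (¬T ∨ F)) ∨ (¬T ∧ ¬(x0 ∧ T))) ∧ (((x0 ∨ F) ∨ T) ∨ (((F ∨ T) ∧ (T ∧ T)) ∧ ¬T))
  →2  ((¬T ∨ F) ∨ (¬T ∧ ¬(x0 ∧ T))) ∧ (((x0 ∨ F) ∨ T) ∨ (((F ∨ T) ∧ (T ∧ T)) ∧ ¬T))
  →3  (¬T ∨ (¬T ∧ ¬(x0 ∧ T))) ∧ (((x0 ∨ F) ∨ T) ∨ (((F ∨ T) ∧ (T ∧ T)) ∧ ¬T))
  →4  (F ∨ (¬T ∧ ¬(x0 ∧ T))) ∧ (((x0 ∨ F) ∨ T) ∨ (((F ∨ T) ∧ (T ∧ T)) ∧ ¬T))
  →5  (¬T ∧ ¬(x0 ∧ T)) ∧ (((x0 ∨ F) ∨ T) ∨ (((F ∨ T) ∧ (T ∧ T)) ∧ ¬T))
  →6  (F ∧ ¬(x0 ∧ T)) ∧ (((x0 ∨ F) ∨ T) ∨ (((F ∨ T) ∧ (T ∧ T)) ∧ ¬T))

Answer: after 6 steps: (F ∧ ¬(x0 ∧ T)) ∧ (((x0 ∨ F) ∨ T) ∨ (((F ∨ T) ∧ (T ∧ T)) ∧ ¬T))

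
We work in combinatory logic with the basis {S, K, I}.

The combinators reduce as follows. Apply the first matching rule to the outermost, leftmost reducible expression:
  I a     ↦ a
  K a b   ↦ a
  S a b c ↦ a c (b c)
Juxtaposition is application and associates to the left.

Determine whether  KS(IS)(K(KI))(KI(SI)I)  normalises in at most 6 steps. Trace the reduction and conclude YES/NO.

Answer: YES — reaches normal form S(K(KI))I in 3 ≤ 6 steps

Working:
  start: KS(IS)(K(KI))(KI(SI)I)
  →1  S(K(KI))(KI(SI)I)
  →2  S(K(KI))(II)
  →3  S(K(KI))I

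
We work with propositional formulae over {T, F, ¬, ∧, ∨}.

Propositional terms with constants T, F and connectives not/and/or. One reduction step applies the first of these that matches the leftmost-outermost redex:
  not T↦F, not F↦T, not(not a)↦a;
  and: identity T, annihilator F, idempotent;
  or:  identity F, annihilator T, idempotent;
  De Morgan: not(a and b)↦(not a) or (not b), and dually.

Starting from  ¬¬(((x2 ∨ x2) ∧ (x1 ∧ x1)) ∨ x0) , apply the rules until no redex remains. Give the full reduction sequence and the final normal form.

Answer: normal form = (x2 ∧ x1) ∨ x0  (in 3 steps)

Working:
  start: ¬¬(((x2 ∨ x2) ∧ (x1 ∧ x1)) ∨ x0)
  step 1: ((x2 ∨ x2) ∧ (x1 ∧ x1)) ∨ x0
  step 2: (x2 ∧ (x1 ∧ x1)) ∨ x0
  step 3: (x2 ∧ x1) ∨ x0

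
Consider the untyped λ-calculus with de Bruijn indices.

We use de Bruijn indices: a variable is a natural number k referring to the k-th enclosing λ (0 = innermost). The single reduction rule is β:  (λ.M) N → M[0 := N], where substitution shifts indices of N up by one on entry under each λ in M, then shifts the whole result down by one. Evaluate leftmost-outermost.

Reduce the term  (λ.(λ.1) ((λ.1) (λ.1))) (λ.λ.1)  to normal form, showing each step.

  start: (λ.(λ.1) ((λ.1) (λ.1))) (λ.λ.1)
  →1  (λ.λ.λ.1) ((λ.λ.λ.1) (λ.λ.λ.1))
  →2  λ.λ.1

Answer: normal form = λ.λ.1  (in 2 steps)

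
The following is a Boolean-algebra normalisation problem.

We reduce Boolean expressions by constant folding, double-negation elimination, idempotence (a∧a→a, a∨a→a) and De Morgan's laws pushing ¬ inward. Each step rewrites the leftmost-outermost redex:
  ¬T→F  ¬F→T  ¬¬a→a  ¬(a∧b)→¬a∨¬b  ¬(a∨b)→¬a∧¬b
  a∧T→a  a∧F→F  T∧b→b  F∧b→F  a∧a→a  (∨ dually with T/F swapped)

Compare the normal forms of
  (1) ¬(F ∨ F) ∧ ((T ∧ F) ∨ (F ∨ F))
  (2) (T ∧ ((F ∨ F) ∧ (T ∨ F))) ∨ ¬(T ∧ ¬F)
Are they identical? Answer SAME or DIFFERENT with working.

Term A:
  start: ¬(F ∨ F) ∧ ((T ∧ F) ∨ (F ∨ F))
  step 1: (¬F ∧ ¬F) ∧ ((T ∧ F) ∨ (F ∨ F))
  step 2: ¬F ∧ ((T ∧ F) ∨ (F ∨ F))
  step 3: T ∧ ((T ∧ F) ∨ (F ∨ F))
  step 4: (T ∧ F) ∨ (F ∨ F)
  step 5: F ∨ (F ∨ F)
  step 6: F ∨ F
  step 7: F

Term B:
  start: (T ∧ ((F ∨ F) ∧ (T ∨ F))) ∨ ¬(T ∧ ¬F)
  step 1: ((F ∨ F) ∧ (T ∨ F)) ∨ ¬(T ∧ ¬F)
  step 2: (F ∧ (T ∨ F)) ∨ ¬(T ∧ ¬F)
  step 3: F ∨ ¬(T ∧ ¬F)
  step 4: ¬(T ∧ ¬F)
  step 5: ¬T ∨ ¬¬F
  step 6: F ∨ ¬¬F
  step 7: ¬¬F
  step 8: F

Answer: SAME — A ⇓ F, B ⇓ F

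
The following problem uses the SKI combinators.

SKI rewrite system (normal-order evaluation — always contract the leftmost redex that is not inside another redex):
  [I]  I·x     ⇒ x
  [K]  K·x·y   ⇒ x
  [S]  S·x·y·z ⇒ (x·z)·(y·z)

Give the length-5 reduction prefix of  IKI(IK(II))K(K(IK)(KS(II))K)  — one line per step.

Answer: after 5 steps: K(KK)

Working:
  start: IKI(IK(II))K(K(IK)(KS(II))K)
  →1  KI(IK(II))K(K(IK)(KS(II))K)
  →2  IK(K(IK)(KS(II))K)
  →3  K(K(IK)(KS(II))K)
  →4  K(IKK)
  →5  K(KK)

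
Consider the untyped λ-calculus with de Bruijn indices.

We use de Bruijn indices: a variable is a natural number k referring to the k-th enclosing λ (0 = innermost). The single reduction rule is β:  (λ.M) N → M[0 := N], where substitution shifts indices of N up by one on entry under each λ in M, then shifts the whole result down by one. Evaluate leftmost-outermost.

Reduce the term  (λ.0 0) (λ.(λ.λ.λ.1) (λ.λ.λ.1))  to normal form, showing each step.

Answer: normal form = λ.λ.1  (in 3 steps)

Working:
  start: (λ.0 0) (λ.(λ.λ.λ.1) (λ.λ.λ.1))
  [1] (λ.(λ.λ.λ.1) (λ.λ.λ.1)) (λ.(λ.λ.λ.1) (λ.λ.λ.1))
  [2] (λ.λ.λ.1) (λ.λ.λ.1)
  [3] λ.λ.1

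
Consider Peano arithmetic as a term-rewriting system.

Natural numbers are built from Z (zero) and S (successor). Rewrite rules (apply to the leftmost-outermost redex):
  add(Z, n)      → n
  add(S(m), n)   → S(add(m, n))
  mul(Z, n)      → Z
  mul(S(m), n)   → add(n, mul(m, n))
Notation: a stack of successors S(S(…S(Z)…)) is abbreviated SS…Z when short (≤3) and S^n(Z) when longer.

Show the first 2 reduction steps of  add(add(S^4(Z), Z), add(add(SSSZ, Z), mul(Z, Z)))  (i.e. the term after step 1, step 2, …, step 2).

Answer: after 2 steps: S(add(add(SSSZ, Z), add(add(SSSZ, Z), mul(Z, Z))))

Reduction:
  start: add(add(S^4(Z), Z), add(add(SSSZ, Z), mul(Z, Z)))
  →1  add(S(add(SSSZ, Z)), add(add(SSSZ, Z), mul(Z, Z)))
  →2  S(add(add(SSSZ, Z), add(add(SSSZ, Z), mul(Z, Z))))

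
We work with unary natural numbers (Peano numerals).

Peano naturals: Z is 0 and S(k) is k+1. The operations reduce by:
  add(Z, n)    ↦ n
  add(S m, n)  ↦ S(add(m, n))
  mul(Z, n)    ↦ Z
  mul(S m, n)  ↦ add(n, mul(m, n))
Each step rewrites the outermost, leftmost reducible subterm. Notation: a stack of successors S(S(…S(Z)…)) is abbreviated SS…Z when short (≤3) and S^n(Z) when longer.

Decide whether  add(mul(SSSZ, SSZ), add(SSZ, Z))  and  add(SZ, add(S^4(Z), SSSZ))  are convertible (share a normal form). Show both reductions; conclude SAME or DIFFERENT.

Answer: SAME — A ⇓ S^8(Z), B ⇓ S^8(Z)

Derivation:
Term A:
  start: add(mul(SSSZ, SSZ), add(SSZ, Z))
  [1] add(add(SSZ, mul(SSZ, SSZ)), add(SSZ, Z))
  [2] add(S(add(SZ, mul(SSZ, SSZ))), add(SSZ, Z))
  [3] S(add(add(SZ, mul(SSZ, SSZ)), add(SSZ, Z)))
  [4] S(add(S(add(Z, mul(SSZ, SSZ))), add(SSZ, Z)))
  [5] S(S(add(add(Z, mul(SSZ, SSZ)), add(SSZ, Z))))
  [6] S(S(add(mul(SSZ, SSZ), add(SSZ, Z))))
  [7] S(S(add(add(SSZ, mul(SZ, SSZ)), add(SSZ, Z))))
  [8] S(S(add(S(add(SZ, mul(SZ, SSZ))), add(SSZ, Z))))
  [9] S(S(S(add(add(SZ, mul(SZ, SSZ)), add(SSZ, Z)))))
  [10] S(S(S(add(S(add(Z, mul(SZ, SSZ))), add(SSZ, Z)))))
  [11] S(S(S(S(add(add(Z, mul(SZ, SSZ)), add(SSZ, Z))))))
  [12] S(S(S(S(add(mul(SZ, SSZ), add(SSZ, Z))))))
  [13] S(S(S(S(add(add(SSZ, mul(Z, SSZ)), add(SSZ, Z))))))
  [14] S(S(S(S(add(S(add(SZ, mul(Z, SSZ))), add(SSZ, Z))))))
  [15] S(S(S(S(S(add(add(SZ, mul(Z, SSZ)), add(SSZ, Z)))))))
  [16] S(S(S(S(S(add(S(add(Z, mul(Z, SSZ))), add(SSZ, Z)))))))
  [17] S(S(S(S(S(S(add(add(Z, mul(Z, SSZ)), add(SSZ, Z))))))))
  [18] S(S(S(S(S(S(add(mul(Z, SSZ), add(SSZ, Z))))))))
  [19] S(S(S(S(S(S(add(Z, add(SSZ, Z))))))))
  [20] S(S(S(S(S(S(add(SSZ, Z)))))))
  [21] S(S(S(S(S(S(S(add(SZ, Z))))))))
  [22] S(S(S(S(S(S(S(S(add(Z, Z)))))))))
  [23] S^8(Z)

Term B:
  start: add(SZ, add(S^4(Z), SSSZ))
  [1] S(add(Z, add(S^4(Z), SSSZ)))
  [2] S(add(S^4(Z), SSSZ))
  [3] S(S(add(SSSZ, SSSZ)))
  [4] S(S(S(add(SSZ, SSSZ))))
  [5] S(S(S(S(add(SZ, SSSZ)))))
  [6] S(S(S(S(S(add(Z, SSSZ))))))
  [7] S^8(Z)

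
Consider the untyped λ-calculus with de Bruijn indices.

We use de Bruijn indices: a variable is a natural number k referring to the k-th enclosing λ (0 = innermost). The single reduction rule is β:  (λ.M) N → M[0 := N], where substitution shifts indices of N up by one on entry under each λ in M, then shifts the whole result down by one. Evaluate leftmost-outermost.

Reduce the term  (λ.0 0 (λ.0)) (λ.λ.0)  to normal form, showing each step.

Answer: normal form = λ.0  (in 3 steps)

Working:
  start: (λ.0 0 (λ.0)) (λ.λ.0)
  [1] (λ.λ.0) (λ.λ.0) (λ.0)
  [2] (λ.0) (λ.0)
  [3] λ.0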